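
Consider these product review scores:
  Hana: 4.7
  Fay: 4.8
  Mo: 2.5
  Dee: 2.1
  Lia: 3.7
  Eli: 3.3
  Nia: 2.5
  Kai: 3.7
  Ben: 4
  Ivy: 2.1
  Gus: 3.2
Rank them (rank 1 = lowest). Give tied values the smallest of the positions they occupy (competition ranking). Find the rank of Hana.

Sorted (ascending): 2.1, 2.1, 2.5, 2.5, 3.2, 3.3, 3.7, 3.7, 4, 4.7, 4.8
The 2 values of 2.1 occupy positions 1–2 → each gets rank 1.
The 2 values of 2.5 occupy positions 3–4 → each gets rank 3.
The 2 values of 3.7 occupy positions 7–8 → each gets rank 7.
Hana has value 4.7 → rank 10.

10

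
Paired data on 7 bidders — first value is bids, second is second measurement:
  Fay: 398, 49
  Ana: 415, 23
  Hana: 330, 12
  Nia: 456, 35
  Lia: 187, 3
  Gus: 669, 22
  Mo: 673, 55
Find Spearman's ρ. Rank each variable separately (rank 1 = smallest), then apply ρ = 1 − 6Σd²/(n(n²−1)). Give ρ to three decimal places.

0.679

Ranks of variable 1: 3, 4, 2, 5, 1, 6, 7
Ranks of variable 2: 6, 4, 2, 5, 1, 3, 7
d = r₁ − r₂: -3, 0, 0, 0, 0, 3, 0
d²: 9, 0, 0, 0, 0, 9, 0; Σd² = 18
ρ = 1 − 6·18/(7·48) = 1 − 108/336 = 0.679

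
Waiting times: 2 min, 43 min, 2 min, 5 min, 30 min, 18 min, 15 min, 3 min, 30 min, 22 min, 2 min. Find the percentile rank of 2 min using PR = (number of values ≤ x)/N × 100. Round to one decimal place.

N = 11.
Strictly below 2: 0. Equal to 2: 3.
PR = 3/11 × 100 = 27.3

27.3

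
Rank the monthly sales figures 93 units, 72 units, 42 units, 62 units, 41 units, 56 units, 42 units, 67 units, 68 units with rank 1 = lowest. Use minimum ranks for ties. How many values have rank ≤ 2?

Sorted (ascending): 41, 42, 42, 56, 62, 67, 68, 72, 93
The 2 values of 42 occupy positions 2–3 → each gets rank 2.
Ranks ≤ 2: {1, 2, 2} → 3 values.

3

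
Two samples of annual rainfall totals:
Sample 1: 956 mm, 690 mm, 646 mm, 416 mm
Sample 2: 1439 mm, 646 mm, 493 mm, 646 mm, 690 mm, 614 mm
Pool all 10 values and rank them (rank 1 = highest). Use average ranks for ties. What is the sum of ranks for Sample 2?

Sorted (descending): 1439, 956, 690, 690, 646, 646, 646, 614, 493, 416
The 2 values of 690 occupy positions 3–4 → average rank (3+4)/2 = 3.5.
The 3 values of 646 occupy positions 5–7 → average rank 6.
Sample 2 values → pooled ranks: 1439→1, 646→6, 493→9, 646→6, 690→3.5, 614→8
Rank sum = 1 + 6 + 9 + 6 + 3.5 + 8 = 33.5

33.5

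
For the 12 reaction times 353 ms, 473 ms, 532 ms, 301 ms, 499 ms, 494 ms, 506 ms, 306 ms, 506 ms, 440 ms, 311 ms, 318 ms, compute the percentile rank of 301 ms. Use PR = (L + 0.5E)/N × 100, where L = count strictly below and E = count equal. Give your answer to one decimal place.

4.2

N = 12.
Strictly below 301: 0. Equal to 301: 1.
PR = (0 + 0.5·1)/12 × 100 = 4.2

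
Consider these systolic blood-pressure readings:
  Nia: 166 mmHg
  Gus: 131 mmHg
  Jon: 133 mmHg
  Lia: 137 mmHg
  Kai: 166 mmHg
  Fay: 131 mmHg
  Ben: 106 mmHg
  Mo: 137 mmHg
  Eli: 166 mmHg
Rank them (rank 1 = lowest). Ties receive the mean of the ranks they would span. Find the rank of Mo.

Sorted (ascending): 106, 131, 131, 133, 137, 137, 166, 166, 166
The 2 values of 131 occupy positions 2–3 → average rank (2+3)/2 = 2.5.
The 2 values of 137 occupy positions 5–6 → average rank (5+6)/2 = 5.5.
The 3 values of 166 occupy positions 7–9 → average rank 8.
Mo has value 137 mmHg → rank 5.5.

5.5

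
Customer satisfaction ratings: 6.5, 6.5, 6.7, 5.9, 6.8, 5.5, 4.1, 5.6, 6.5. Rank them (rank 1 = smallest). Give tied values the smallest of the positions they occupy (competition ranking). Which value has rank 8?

Sorted (ascending): 4.1, 5.5, 5.6, 5.9, 6.5, 6.5, 6.5, 6.7, 6.8
The 3 values of 6.5 occupy positions 5–7 → each gets rank 5.
Rank 8 → value 6.7.

6.7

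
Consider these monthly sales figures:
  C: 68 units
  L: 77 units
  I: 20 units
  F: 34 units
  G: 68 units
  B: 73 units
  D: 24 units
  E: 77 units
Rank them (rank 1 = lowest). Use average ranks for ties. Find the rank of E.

Sorted (ascending): 20, 24, 34, 68, 68, 73, 77, 77
The 2 values of 68 occupy positions 4–5 → average rank (4+5)/2 = 4.5.
The 2 values of 77 occupy positions 7–8 → average rank (7+8)/2 = 7.5.
E has value 77 units → rank 7.5.

7.5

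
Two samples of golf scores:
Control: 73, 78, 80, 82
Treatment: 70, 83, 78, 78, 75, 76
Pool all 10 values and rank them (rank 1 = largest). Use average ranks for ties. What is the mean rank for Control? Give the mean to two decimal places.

4.75

Sorted (descending): 83, 82, 80, 78, 78, 78, 76, 75, 73, 70
The 3 values of 78 occupy positions 4–6 → average rank 5.
Control values → pooled ranks: 73→9, 78→5, 80→3, 82→2
Mean rank = (9 + 5 + 3 + 2) / 4 = 4.75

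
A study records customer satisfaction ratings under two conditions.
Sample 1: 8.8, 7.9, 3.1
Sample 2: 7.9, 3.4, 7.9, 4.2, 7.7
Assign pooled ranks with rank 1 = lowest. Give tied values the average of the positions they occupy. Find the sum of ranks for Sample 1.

Sorted (ascending): 3.1, 3.4, 4.2, 7.7, 7.9, 7.9, 7.9, 8.8
The 3 values of 7.9 occupy positions 5–7 → average rank 6.
Sample 1 values → pooled ranks: 8.8→8, 7.9→6, 3.1→1
Rank sum = 8 + 6 + 1 = 15

15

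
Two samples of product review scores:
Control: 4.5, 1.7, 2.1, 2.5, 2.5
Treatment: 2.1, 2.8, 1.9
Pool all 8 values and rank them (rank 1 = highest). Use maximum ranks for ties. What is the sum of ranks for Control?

23

Sorted (descending): 4.5, 2.8, 2.5, 2.5, 2.1, 2.1, 1.9, 1.7
The 2 values of 2.5 occupy positions 3–4 → each gets rank 4.
The 2 values of 2.1 occupy positions 5–6 → each gets rank 6.
Control values → pooled ranks: 4.5→1, 1.7→8, 2.1→6, 2.5→4, 2.5→4
Rank sum = 1 + 8 + 6 + 4 + 4 = 23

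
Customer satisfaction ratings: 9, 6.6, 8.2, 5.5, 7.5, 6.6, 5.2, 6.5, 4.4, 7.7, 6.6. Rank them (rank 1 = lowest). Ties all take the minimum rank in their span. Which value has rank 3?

Sorted (ascending): 4.4, 5.2, 5.5, 6.5, 6.6, 6.6, 6.6, 7.5, 7.7, 8.2, 9
The 3 values of 6.6 occupy positions 5–7 → each gets rank 5.
Rank 3 → value 5.5.

5.5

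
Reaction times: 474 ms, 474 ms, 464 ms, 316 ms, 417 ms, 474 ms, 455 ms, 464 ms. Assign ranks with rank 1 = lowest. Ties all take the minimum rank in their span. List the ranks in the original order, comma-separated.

Sorted (ascending): 316, 417, 455, 464, 464, 474, 474, 474
The 2 values of 464 occupy positions 4–5 → each gets rank 4.
The 3 values of 474 occupy positions 6–8 → each gets rank 6.

6, 6, 4, 1, 2, 6, 3, 4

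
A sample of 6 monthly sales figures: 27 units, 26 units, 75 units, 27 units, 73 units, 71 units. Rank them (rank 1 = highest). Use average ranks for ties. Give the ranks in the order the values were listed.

Sorted (descending): 75, 73, 71, 27, 27, 26
The 2 values of 27 occupy positions 4–5 → average rank (4+5)/2 = 4.5.

4.5, 6, 1, 4.5, 2, 3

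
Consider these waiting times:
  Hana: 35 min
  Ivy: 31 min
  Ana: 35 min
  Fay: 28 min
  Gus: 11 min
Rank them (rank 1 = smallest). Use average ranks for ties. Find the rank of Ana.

Sorted (ascending): 11, 28, 31, 35, 35
The 2 values of 35 occupy positions 4–5 → average rank (4+5)/2 = 4.5.
Ana has value 35 min → rank 4.5.

4.5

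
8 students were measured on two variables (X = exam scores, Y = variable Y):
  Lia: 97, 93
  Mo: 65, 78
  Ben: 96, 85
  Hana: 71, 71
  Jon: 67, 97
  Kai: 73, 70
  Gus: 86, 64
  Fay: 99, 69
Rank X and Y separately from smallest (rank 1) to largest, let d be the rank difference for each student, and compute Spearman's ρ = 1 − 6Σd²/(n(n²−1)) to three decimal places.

-0.262

Ranks of variable 1: 7, 1, 6, 3, 2, 4, 5, 8
Ranks of variable 2: 7, 5, 6, 4, 8, 3, 1, 2
d = r₁ − r₂: 0, -4, 0, -1, -6, 1, 4, 6
d²: 0, 16, 0, 1, 36, 1, 16, 36; Σd² = 106
ρ = 1 − 6·106/(8·63) = 1 − 636/504 = -0.262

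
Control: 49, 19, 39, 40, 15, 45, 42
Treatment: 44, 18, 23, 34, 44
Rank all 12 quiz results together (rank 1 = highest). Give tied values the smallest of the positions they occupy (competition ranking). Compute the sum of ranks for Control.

Sorted (descending): 49, 45, 44, 44, 42, 40, 39, 34, 23, 19, 18, 15
The 2 values of 44 occupy positions 3–4 → each gets rank 3.
Control values → pooled ranks: 49→1, 19→10, 39→7, 40→6, 15→12, 45→2, 42→5
Rank sum = 1 + 10 + 7 + 6 + 12 + 2 + 5 = 43

43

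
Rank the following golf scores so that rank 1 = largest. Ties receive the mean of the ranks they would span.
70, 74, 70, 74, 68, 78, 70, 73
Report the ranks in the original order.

Sorted (descending): 78, 74, 74, 73, 70, 70, 70, 68
The 2 values of 74 occupy positions 2–3 → average rank (2+3)/2 = 2.5.
The 3 values of 70 occupy positions 5–7 → average rank 6.

6, 2.5, 6, 2.5, 8, 1, 6, 4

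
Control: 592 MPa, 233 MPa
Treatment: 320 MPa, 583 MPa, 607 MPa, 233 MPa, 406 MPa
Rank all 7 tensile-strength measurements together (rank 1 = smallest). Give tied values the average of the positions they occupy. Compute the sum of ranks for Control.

Sorted (ascending): 233, 233, 320, 406, 583, 592, 607
The 2 values of 233 occupy positions 1–2 → average rank (1+2)/2 = 1.5.
Control values → pooled ranks: 592→6, 233→1.5
Rank sum = 6 + 1.5 = 7.5

7.5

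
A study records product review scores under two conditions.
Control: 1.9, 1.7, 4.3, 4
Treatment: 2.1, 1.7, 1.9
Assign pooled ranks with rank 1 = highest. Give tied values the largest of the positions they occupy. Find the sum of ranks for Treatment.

Sorted (descending): 4.3, 4, 2.1, 1.9, 1.9, 1.7, 1.7
The 2 values of 1.9 occupy positions 4–5 → each gets rank 5.
The 2 values of 1.7 occupy positions 6–7 → each gets rank 7.
Treatment values → pooled ranks: 2.1→3, 1.7→7, 1.9→5
Rank sum = 3 + 7 + 5 = 15

15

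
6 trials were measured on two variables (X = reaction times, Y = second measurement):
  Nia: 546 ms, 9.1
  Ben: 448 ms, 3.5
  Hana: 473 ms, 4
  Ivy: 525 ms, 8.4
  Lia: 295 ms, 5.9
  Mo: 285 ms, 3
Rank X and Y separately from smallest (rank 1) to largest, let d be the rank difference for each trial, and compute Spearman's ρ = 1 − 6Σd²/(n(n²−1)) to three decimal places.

0.829

Ranks of variable 1: 6, 3, 4, 5, 2, 1
Ranks of variable 2: 6, 2, 3, 5, 4, 1
d = r₁ − r₂: 0, 1, 1, 0, -2, 0
d²: 0, 1, 1, 0, 4, 0; Σd² = 6
ρ = 1 − 6·6/(6·35) = 1 − 36/210 = 0.829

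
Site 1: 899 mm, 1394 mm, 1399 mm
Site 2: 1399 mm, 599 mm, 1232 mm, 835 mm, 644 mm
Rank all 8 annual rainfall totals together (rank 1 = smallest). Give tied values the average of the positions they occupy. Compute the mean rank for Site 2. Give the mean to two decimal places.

Sorted (ascending): 599, 644, 835, 899, 1232, 1394, 1399, 1399
The 2 values of 1399 occupy positions 7–8 → average rank (7+8)/2 = 7.5.
Site 2 values → pooled ranks: 1399→7.5, 599→1, 1232→5, 835→3, 644→2
Mean rank = (7.5 + 1 + 5 + 3 + 2) / 5 = 3.70

3.70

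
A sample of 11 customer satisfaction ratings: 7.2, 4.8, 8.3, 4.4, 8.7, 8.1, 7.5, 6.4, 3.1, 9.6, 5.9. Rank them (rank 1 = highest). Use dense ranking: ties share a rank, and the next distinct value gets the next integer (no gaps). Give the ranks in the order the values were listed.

6, 9, 3, 10, 2, 4, 5, 7, 11, 1, 8

Sorted (descending): 9.6, 8.7, 8.3, 8.1, 7.5, 7.2, 6.4, 5.9, 4.8, 4.4, 3.1
No ties — each value takes its position as its rank.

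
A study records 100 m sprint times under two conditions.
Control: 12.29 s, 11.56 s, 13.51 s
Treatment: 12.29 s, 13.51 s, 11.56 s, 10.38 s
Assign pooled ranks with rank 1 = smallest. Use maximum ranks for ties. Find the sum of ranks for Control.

Sorted (ascending): 10.38, 11.56, 11.56, 12.29, 12.29, 13.51, 13.51
The 2 values of 11.56 occupy positions 2–3 → each gets rank 3.
The 2 values of 12.29 occupy positions 4–5 → each gets rank 5.
The 2 values of 13.51 occupy positions 6–7 → each gets rank 7.
Control values → pooled ranks: 12.29→5, 11.56→3, 13.51→7
Rank sum = 5 + 3 + 7 = 15

15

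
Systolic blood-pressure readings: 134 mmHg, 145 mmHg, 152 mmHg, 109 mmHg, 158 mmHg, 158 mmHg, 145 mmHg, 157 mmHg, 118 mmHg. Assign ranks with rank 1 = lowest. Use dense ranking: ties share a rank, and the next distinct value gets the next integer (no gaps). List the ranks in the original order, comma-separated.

3, 4, 5, 1, 7, 7, 4, 6, 2

Sorted (ascending): 109, 118, 134, 145, 145, 152, 157, 158, 158
The 2 values of 145 share dense rank 4.
The 2 values of 158 share dense rank 7.
Remaining distinct values take the next consecutive integers.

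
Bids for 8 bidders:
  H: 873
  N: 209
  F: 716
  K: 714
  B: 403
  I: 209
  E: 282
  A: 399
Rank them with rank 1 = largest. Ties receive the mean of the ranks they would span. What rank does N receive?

7.5

Sorted (descending): 873, 716, 714, 403, 399, 282, 209, 209
The 2 values of 209 occupy positions 7–8 → average rank (7+8)/2 = 7.5.
N has value 209 → rank 7.5.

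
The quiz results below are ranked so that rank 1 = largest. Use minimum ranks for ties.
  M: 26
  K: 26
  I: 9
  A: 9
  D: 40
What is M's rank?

Sorted (descending): 40, 26, 26, 9, 9
The 2 values of 26 occupy positions 2–3 → each gets rank 2.
The 2 values of 9 occupy positions 4–5 → each gets rank 4.
M has value 26 → rank 2.

2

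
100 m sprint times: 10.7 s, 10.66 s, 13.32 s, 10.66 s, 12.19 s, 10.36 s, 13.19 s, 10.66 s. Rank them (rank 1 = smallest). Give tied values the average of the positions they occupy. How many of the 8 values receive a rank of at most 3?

Sorted (ascending): 10.36, 10.66, 10.66, 10.66, 10.7, 12.19, 13.19, 13.32
The 3 values of 10.66 occupy positions 2–4 → average rank 3.
Ranks ≤ 3: {1, 3, 3, 3} → 4 values.

4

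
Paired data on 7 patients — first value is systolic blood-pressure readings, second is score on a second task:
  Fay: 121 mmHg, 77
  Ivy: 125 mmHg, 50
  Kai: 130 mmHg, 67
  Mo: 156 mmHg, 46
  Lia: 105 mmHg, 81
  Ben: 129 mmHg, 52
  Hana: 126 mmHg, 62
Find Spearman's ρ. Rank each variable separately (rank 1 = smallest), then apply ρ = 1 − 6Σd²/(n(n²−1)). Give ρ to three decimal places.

-0.679

Ranks of variable 1: 2, 3, 6, 7, 1, 5, 4
Ranks of variable 2: 6, 2, 5, 1, 7, 3, 4
d = r₁ − r₂: -4, 1, 1, 6, -6, 2, 0
d²: 16, 1, 1, 36, 36, 4, 0; Σd² = 94
ρ = 1 − 6·94/(7·48) = 1 − 564/336 = -0.679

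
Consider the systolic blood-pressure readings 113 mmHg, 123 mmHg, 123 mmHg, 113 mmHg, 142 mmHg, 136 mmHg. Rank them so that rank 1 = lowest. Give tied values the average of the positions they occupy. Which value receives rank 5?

Sorted (ascending): 113, 113, 123, 123, 136, 142
The 2 values of 113 occupy positions 1–2 → average rank (1+2)/2 = 1.5.
The 2 values of 123 occupy positions 3–4 → average rank (3+4)/2 = 3.5.
Rank 5 → value 136.

136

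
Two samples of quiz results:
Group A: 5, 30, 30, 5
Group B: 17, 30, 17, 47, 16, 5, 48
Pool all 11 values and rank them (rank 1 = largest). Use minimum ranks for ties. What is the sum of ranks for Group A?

24

Sorted (descending): 48, 47, 30, 30, 30, 17, 17, 16, 5, 5, 5
The 3 values of 30 occupy positions 3–5 → each gets rank 3.
The 2 values of 17 occupy positions 6–7 → each gets rank 6.
The 3 values of 5 occupy positions 9–11 → each gets rank 9.
Group A values → pooled ranks: 5→9, 30→3, 30→3, 5→9
Rank sum = 9 + 3 + 3 + 9 = 24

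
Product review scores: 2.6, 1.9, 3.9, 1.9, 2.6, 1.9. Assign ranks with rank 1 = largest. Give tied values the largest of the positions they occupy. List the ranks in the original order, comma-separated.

Sorted (descending): 3.9, 2.6, 2.6, 1.9, 1.9, 1.9
The 2 values of 2.6 occupy positions 2–3 → each gets rank 3.
The 3 values of 1.9 occupy positions 4–6 → each gets rank 6.

3, 6, 1, 6, 3, 6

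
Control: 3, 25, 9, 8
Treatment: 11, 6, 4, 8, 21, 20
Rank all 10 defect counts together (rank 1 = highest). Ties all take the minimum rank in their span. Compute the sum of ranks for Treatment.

Sorted (descending): 25, 21, 20, 11, 9, 8, 8, 6, 4, 3
The 2 values of 8 occupy positions 6–7 → each gets rank 6.
Treatment values → pooled ranks: 11→4, 6→8, 4→9, 8→6, 21→2, 20→3
Rank sum = 4 + 8 + 9 + 6 + 2 + 3 = 32

32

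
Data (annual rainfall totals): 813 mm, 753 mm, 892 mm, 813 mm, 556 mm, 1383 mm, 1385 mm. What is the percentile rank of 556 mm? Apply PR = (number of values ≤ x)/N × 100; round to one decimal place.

14.3

N = 7.
Strictly below 556: 0. Equal to 556: 1.
PR = 1/7 × 100 = 14.3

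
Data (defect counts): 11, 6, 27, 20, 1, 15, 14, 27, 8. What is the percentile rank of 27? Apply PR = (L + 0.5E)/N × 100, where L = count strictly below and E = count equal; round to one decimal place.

88.9

N = 9.
Strictly below 27: 7. Equal to 27: 2.
PR = (7 + 0.5·2)/9 × 100 = 88.9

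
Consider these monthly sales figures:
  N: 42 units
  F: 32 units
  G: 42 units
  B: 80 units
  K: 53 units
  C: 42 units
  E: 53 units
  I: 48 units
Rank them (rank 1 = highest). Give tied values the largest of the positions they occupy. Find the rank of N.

7

Sorted (descending): 80, 53, 53, 48, 42, 42, 42, 32
The 2 values of 53 occupy positions 2–3 → each gets rank 3.
The 3 values of 42 occupy positions 5–7 → each gets rank 7.
N has value 42 units → rank 7.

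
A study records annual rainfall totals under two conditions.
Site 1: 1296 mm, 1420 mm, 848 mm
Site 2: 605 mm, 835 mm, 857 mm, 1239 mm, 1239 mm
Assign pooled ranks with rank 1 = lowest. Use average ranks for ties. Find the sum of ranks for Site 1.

Sorted (ascending): 605, 835, 848, 857, 1239, 1239, 1296, 1420
The 2 values of 1239 occupy positions 5–6 → average rank (5+6)/2 = 5.5.
Site 1 values → pooled ranks: 1296→7, 1420→8, 848→3
Rank sum = 7 + 8 + 3 = 18

18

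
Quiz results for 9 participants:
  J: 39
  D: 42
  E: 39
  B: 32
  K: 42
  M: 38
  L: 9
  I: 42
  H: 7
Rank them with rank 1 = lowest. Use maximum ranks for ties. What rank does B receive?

Sorted (ascending): 7, 9, 32, 38, 39, 39, 42, 42, 42
The 2 values of 39 occupy positions 5–6 → each gets rank 6.
The 3 values of 42 occupy positions 7–9 → each gets rank 9.
B has value 32 → rank 3.

3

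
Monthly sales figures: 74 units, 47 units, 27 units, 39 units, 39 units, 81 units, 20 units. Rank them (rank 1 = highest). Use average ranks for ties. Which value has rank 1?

81

Sorted (descending): 81, 74, 47, 39, 39, 27, 20
The 2 values of 39 occupy positions 4–5 → average rank (4+5)/2 = 4.5.
Rank 1 → value 81.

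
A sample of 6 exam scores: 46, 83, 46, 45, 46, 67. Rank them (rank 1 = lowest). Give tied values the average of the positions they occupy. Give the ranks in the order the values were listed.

Sorted (ascending): 45, 46, 46, 46, 67, 83
The 3 values of 46 occupy positions 2–4 → average rank 3.

3, 6, 3, 1, 3, 5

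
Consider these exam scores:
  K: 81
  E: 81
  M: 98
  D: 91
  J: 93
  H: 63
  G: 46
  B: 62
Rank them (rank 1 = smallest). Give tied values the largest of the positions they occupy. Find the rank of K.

Sorted (ascending): 46, 62, 63, 81, 81, 91, 93, 98
The 2 values of 81 occupy positions 4–5 → each gets rank 5.
K has value 81 → rank 5.

5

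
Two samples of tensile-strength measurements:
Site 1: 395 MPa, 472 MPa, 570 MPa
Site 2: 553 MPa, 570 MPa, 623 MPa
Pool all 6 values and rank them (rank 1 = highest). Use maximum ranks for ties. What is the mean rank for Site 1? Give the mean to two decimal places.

Sorted (descending): 623, 570, 570, 553, 472, 395
The 2 values of 570 occupy positions 2–3 → each gets rank 3.
Site 1 values → pooled ranks: 395→6, 472→5, 570→3
Mean rank = (6 + 5 + 3) / 3 = 4.67

4.67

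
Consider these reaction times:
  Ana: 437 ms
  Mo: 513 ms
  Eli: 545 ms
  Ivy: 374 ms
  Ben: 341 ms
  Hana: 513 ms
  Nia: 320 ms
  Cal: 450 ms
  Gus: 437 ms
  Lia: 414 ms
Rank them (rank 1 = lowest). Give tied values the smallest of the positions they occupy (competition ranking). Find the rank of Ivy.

3

Sorted (ascending): 320, 341, 374, 414, 437, 437, 450, 513, 513, 545
The 2 values of 437 occupy positions 5–6 → each gets rank 5.
The 2 values of 513 occupy positions 8–9 → each gets rank 8.
Ivy has value 374 ms → rank 3.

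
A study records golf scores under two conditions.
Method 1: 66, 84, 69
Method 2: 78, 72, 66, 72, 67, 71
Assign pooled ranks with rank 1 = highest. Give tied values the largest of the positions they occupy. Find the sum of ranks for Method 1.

Sorted (descending): 84, 78, 72, 72, 71, 69, 67, 66, 66
The 2 values of 72 occupy positions 3–4 → each gets rank 4.
The 2 values of 66 occupy positions 8–9 → each gets rank 9.
Method 1 values → pooled ranks: 66→9, 84→1, 69→6
Rank sum = 9 + 1 + 6 = 16

16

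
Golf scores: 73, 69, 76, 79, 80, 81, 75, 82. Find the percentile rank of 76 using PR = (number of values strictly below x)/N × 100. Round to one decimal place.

N = 8.
Strictly below 76: 3. Equal to 76: 1.
PR = 3/8 × 100 = 37.5

37.5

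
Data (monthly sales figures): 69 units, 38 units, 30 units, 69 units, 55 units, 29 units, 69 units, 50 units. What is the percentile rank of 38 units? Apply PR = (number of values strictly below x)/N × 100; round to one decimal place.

N = 8.
Strictly below 38: 2. Equal to 38: 1.
PR = 2/8 × 100 = 25.0

25.0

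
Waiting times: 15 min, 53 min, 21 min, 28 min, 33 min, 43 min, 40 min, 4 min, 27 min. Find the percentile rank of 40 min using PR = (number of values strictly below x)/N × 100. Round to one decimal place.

N = 9.
Strictly below 40: 6. Equal to 40: 1.
PR = 6/9 × 100 = 66.7

66.7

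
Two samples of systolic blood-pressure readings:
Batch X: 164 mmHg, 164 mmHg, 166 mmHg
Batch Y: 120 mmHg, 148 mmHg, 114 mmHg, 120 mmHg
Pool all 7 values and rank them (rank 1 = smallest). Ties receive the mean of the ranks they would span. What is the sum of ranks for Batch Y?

Sorted (ascending): 114, 120, 120, 148, 164, 164, 166
The 2 values of 120 occupy positions 2–3 → average rank (2+3)/2 = 2.5.
The 2 values of 164 occupy positions 5–6 → average rank (5+6)/2 = 5.5.
Batch Y values → pooled ranks: 120→2.5, 148→4, 114→1, 120→2.5
Rank sum = 2.5 + 4 + 1 + 2.5 = 10

10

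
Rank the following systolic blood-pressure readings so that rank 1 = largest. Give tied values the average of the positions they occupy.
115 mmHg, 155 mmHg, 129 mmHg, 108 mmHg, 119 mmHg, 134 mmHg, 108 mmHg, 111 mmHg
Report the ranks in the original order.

Sorted (descending): 155, 134, 129, 119, 115, 111, 108, 108
The 2 values of 108 occupy positions 7–8 → average rank (7+8)/2 = 7.5.

5, 1, 3, 7.5, 4, 2, 7.5, 6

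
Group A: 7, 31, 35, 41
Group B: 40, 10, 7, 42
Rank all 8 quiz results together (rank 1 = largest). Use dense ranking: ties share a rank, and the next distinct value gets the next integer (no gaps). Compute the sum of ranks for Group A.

Sorted (descending): 42, 41, 40, 35, 31, 10, 7, 7
The 2 values of 7 share dense rank 7.
Remaining distinct values take the next consecutive integers.
Group A values → pooled ranks: 7→7, 31→5, 35→4, 41→2
Rank sum = 7 + 5 + 4 + 2 = 18

18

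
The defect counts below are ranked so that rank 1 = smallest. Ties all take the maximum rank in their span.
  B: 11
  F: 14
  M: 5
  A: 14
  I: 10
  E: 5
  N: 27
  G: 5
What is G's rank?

Sorted (ascending): 5, 5, 5, 10, 11, 14, 14, 27
The 3 values of 5 occupy positions 1–3 → each gets rank 3.
The 2 values of 14 occupy positions 6–7 → each gets rank 7.
G has value 5 → rank 3.

3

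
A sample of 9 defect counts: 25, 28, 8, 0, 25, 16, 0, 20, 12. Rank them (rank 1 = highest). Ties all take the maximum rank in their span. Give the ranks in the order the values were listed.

Sorted (descending): 28, 25, 25, 20, 16, 12, 8, 0, 0
The 2 values of 25 occupy positions 2–3 → each gets rank 3.
The 2 values of 0 occupy positions 8–9 → each gets rank 9.

3, 1, 7, 9, 3, 5, 9, 4, 6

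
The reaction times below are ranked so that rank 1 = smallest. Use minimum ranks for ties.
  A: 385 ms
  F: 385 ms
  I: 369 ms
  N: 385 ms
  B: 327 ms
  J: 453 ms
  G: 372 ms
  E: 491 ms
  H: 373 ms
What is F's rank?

5

Sorted (ascending): 327, 369, 372, 373, 385, 385, 385, 453, 491
The 3 values of 385 occupy positions 5–7 → each gets rank 5.
F has value 385 ms → rank 5.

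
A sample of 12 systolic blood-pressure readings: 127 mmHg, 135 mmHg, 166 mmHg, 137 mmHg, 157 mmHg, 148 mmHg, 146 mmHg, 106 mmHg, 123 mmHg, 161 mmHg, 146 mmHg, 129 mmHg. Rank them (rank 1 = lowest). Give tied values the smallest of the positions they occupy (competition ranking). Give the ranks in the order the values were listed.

Sorted (ascending): 106, 123, 127, 129, 135, 137, 146, 146, 148, 157, 161, 166
The 2 values of 146 occupy positions 7–8 → each gets rank 7.

3, 5, 12, 6, 10, 9, 7, 1, 2, 11, 7, 4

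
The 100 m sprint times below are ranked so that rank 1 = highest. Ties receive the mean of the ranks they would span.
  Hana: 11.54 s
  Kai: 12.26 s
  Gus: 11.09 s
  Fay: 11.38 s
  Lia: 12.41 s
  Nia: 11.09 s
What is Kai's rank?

2

Sorted (descending): 12.41, 12.26, 11.54, 11.38, 11.09, 11.09
The 2 values of 11.09 occupy positions 5–6 → average rank (5+6)/2 = 5.5.
Kai has value 12.26 s → rank 2.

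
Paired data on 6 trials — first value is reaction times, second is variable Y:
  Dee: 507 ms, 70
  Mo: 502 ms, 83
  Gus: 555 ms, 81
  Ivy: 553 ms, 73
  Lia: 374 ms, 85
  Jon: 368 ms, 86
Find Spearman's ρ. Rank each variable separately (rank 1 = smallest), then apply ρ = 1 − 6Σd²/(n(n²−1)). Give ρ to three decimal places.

-0.771

Ranks of variable 1: 4, 3, 6, 5, 2, 1
Ranks of variable 2: 1, 4, 3, 2, 5, 6
d = r₁ − r₂: 3, -1, 3, 3, -3, -5
d²: 9, 1, 9, 9, 9, 25; Σd² = 62
ρ = 1 − 6·62/(6·35) = 1 − 372/210 = -0.771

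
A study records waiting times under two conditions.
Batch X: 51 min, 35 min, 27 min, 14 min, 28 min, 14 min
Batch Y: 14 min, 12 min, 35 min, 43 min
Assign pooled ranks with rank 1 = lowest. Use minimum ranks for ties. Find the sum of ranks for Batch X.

Sorted (ascending): 12, 14, 14, 14, 27, 28, 35, 35, 43, 51
The 3 values of 14 occupy positions 2–4 → each gets rank 2.
The 2 values of 35 occupy positions 7–8 → each gets rank 7.
Batch X values → pooled ranks: 51→10, 35→7, 27→5, 14→2, 28→6, 14→2
Rank sum = 10 + 7 + 5 + 2 + 6 + 2 = 32

32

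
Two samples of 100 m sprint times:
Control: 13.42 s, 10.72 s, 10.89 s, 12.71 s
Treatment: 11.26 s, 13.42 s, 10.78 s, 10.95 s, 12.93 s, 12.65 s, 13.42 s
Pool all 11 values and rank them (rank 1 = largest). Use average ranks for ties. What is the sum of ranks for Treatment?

Sorted (descending): 13.42, 13.42, 13.42, 12.93, 12.71, 12.65, 11.26, 10.95, 10.89, 10.78, 10.72
The 3 values of 13.42 occupy positions 1–3 → average rank 2.
Treatment values → pooled ranks: 11.26→7, 13.42→2, 10.78→10, 10.95→8, 12.93→4, 12.65→6, 13.42→2
Rank sum = 7 + 2 + 10 + 8 + 4 + 6 + 2 = 39

39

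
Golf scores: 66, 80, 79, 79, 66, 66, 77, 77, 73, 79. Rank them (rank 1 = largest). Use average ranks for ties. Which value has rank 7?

Sorted (descending): 80, 79, 79, 79, 77, 77, 73, 66, 66, 66
The 3 values of 79 occupy positions 2–4 → average rank 3.
The 2 values of 77 occupy positions 5–6 → average rank (5+6)/2 = 5.5.
The 3 values of 66 occupy positions 8–10 → average rank 9.
Rank 7 → value 73.

73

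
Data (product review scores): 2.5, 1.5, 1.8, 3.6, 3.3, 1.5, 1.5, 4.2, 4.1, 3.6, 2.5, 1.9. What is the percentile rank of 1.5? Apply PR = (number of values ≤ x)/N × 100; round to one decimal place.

N = 12.
Strictly below 1.5: 0. Equal to 1.5: 3.
PR = 3/12 × 100 = 25.0

25.0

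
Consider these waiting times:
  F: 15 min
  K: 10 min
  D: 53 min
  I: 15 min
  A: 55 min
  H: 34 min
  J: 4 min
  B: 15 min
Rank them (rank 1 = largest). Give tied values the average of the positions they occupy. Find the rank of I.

5

Sorted (descending): 55, 53, 34, 15, 15, 15, 10, 4
The 3 values of 15 occupy positions 4–6 → average rank 5.
I has value 15 min → rank 5.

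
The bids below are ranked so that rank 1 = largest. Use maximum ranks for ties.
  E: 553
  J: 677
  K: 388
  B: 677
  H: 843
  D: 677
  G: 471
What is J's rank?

4

Sorted (descending): 843, 677, 677, 677, 553, 471, 388
The 3 values of 677 occupy positions 2–4 → each gets rank 4.
J has value 677 → rank 4.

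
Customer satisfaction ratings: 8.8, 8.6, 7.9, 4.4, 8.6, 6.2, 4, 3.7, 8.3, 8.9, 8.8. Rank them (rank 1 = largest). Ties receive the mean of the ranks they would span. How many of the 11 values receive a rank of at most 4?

Sorted (descending): 8.9, 8.8, 8.8, 8.6, 8.6, 8.3, 7.9, 6.2, 4.4, 4, 3.7
The 2 values of 8.8 occupy positions 2–3 → average rank (2+3)/2 = 2.5.
The 2 values of 8.6 occupy positions 4–5 → average rank (4+5)/2 = 4.5.
Ranks ≤ 4: {1, 2.5, 2.5} → 3 values.

3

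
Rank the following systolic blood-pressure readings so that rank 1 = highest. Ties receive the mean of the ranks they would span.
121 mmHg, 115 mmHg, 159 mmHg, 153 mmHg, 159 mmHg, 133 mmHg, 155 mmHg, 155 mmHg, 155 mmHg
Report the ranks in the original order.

Sorted (descending): 159, 159, 155, 155, 155, 153, 133, 121, 115
The 2 values of 159 occupy positions 1–2 → average rank (1+2)/2 = 1.5.
The 3 values of 155 occupy positions 3–5 → average rank 4.

8, 9, 1.5, 6, 1.5, 7, 4, 4, 4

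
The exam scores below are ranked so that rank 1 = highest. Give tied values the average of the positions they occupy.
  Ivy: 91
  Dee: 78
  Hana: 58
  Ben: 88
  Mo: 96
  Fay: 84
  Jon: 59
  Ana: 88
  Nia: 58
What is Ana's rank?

Sorted (descending): 96, 91, 88, 88, 84, 78, 59, 58, 58
The 2 values of 88 occupy positions 3–4 → average rank (3+4)/2 = 3.5.
The 2 values of 58 occupy positions 8–9 → average rank (8+9)/2 = 8.5.
Ana has value 88 → rank 3.5.

3.5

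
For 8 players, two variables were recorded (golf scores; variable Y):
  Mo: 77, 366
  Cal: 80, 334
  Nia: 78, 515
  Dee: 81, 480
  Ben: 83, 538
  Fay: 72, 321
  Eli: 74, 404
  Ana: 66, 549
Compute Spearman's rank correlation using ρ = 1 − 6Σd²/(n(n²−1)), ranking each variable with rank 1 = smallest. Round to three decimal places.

Ranks of variable 1: 4, 6, 5, 7, 8, 2, 3, 1
Ranks of variable 2: 3, 2, 6, 5, 7, 1, 4, 8
d = r₁ − r₂: 1, 4, -1, 2, 1, 1, -1, -7
d²: 1, 16, 1, 4, 1, 1, 1, 49; Σd² = 74
ρ = 1 − 6·74/(8·63) = 1 − 444/504 = 0.119

0.119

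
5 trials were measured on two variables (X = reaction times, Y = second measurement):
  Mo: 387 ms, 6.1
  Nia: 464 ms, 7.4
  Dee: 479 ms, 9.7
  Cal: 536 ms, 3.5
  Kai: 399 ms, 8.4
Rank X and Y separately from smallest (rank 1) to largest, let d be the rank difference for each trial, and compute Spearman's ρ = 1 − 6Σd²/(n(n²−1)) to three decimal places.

-0.100

Ranks of variable 1: 1, 3, 4, 5, 2
Ranks of variable 2: 2, 3, 5, 1, 4
d = r₁ − r₂: -1, 0, -1, 4, -2
d²: 1, 0, 1, 16, 4; Σd² = 22
ρ = 1 − 6·22/(5·24) = 1 − 132/120 = -0.100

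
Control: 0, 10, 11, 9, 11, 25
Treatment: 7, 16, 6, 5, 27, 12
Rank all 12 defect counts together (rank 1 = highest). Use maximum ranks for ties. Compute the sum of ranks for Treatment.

Sorted (descending): 27, 25, 16, 12, 11, 11, 10, 9, 7, 6, 5, 0
The 2 values of 11 occupy positions 5–6 → each gets rank 6.
Treatment values → pooled ranks: 7→9, 16→3, 6→10, 5→11, 27→1, 12→4
Rank sum = 9 + 3 + 10 + 11 + 1 + 4 = 38

38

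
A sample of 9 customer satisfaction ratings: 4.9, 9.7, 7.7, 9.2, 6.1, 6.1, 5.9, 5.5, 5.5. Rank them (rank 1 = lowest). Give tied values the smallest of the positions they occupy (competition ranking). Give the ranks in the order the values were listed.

Sorted (ascending): 4.9, 5.5, 5.5, 5.9, 6.1, 6.1, 7.7, 9.2, 9.7
The 2 values of 5.5 occupy positions 2–3 → each gets rank 2.
The 2 values of 6.1 occupy positions 5–6 → each gets rank 5.

1, 9, 7, 8, 5, 5, 4, 2, 2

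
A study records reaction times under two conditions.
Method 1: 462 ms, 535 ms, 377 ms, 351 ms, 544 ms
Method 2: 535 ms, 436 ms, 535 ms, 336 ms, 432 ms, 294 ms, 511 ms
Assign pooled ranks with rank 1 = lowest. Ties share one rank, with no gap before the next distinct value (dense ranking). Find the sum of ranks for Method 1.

Sorted (ascending): 294, 336, 351, 377, 432, 436, 462, 511, 535, 535, 535, 544
The 3 values of 535 share dense rank 9.
Remaining distinct values take the next consecutive integers.
Method 1 values → pooled ranks: 462→7, 535→9, 377→4, 351→3, 544→10
Rank sum = 7 + 9 + 4 + 3 + 10 = 33

33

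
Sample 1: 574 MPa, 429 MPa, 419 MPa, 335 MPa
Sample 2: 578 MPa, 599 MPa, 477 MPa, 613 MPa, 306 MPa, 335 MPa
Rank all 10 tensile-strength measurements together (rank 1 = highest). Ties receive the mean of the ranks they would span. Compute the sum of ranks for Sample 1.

25.5

Sorted (descending): 613, 599, 578, 574, 477, 429, 419, 335, 335, 306
The 2 values of 335 occupy positions 8–9 → average rank (8+9)/2 = 8.5.
Sample 1 values → pooled ranks: 574→4, 429→6, 419→7, 335→8.5
Rank sum = 4 + 6 + 7 + 8.5 = 25.5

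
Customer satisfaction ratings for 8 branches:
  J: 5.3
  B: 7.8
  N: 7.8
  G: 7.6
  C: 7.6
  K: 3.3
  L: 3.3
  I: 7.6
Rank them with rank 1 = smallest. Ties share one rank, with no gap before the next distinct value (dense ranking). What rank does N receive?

Sorted (ascending): 3.3, 3.3, 5.3, 7.6, 7.6, 7.6, 7.8, 7.8
The 2 values of 3.3 share dense rank 1.
The 3 values of 7.6 share dense rank 3.
The 2 values of 7.8 share dense rank 4.
Remaining distinct values take the next consecutive integers.
N has value 7.8 → rank 4.

4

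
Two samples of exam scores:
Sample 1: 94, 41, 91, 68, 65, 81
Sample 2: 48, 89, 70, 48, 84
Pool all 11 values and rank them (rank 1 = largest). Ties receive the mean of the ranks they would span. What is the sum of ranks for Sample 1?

34

Sorted (descending): 94, 91, 89, 84, 81, 70, 68, 65, 48, 48, 41
The 2 values of 48 occupy positions 9–10 → average rank (9+10)/2 = 9.5.
Sample 1 values → pooled ranks: 94→1, 41→11, 91→2, 68→7, 65→8, 81→5
Rank sum = 1 + 11 + 2 + 7 + 8 + 5 = 34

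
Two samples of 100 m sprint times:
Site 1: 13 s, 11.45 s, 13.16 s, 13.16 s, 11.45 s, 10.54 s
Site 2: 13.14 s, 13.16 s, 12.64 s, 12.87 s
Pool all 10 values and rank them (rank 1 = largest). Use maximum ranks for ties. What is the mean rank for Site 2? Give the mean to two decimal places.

5.00

Sorted (descending): 13.16, 13.16, 13.16, 13.14, 13, 12.87, 12.64, 11.45, 11.45, 10.54
The 3 values of 13.16 occupy positions 1–3 → each gets rank 3.
The 2 values of 11.45 occupy positions 8–9 → each gets rank 9.
Site 2 values → pooled ranks: 13.14→4, 13.16→3, 12.64→7, 12.87→6
Mean rank = (4 + 3 + 7 + 6) / 4 = 5.00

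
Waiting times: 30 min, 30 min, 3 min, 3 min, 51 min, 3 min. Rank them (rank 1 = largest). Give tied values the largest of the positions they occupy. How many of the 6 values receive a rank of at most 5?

Sorted (descending): 51, 30, 30, 3, 3, 3
The 2 values of 30 occupy positions 2–3 → each gets rank 3.
The 3 values of 3 occupy positions 4–6 → each gets rank 6.
Ranks ≤ 5: {1, 3, 3} → 3 values.

3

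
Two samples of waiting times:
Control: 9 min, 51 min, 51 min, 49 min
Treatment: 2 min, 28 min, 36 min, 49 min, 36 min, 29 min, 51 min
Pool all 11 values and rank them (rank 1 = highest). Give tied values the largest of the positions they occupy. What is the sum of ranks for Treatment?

Sorted (descending): 51, 51, 51, 49, 49, 36, 36, 29, 28, 9, 2
The 3 values of 51 occupy positions 1–3 → each gets rank 3.
The 2 values of 49 occupy positions 4–5 → each gets rank 5.
The 2 values of 36 occupy positions 6–7 → each gets rank 7.
Treatment values → pooled ranks: 2→11, 28→9, 36→7, 49→5, 36→7, 29→8, 51→3
Rank sum = 11 + 9 + 7 + 5 + 7 + 8 + 3 = 50

50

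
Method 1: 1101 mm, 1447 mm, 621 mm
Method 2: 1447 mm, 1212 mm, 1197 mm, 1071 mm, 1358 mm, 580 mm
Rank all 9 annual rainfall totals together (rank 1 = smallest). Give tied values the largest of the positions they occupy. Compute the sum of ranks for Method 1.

15

Sorted (ascending): 580, 621, 1071, 1101, 1197, 1212, 1358, 1447, 1447
The 2 values of 1447 occupy positions 8–9 → each gets rank 9.
Method 1 values → pooled ranks: 1101→4, 1447→9, 621→2
Rank sum = 4 + 9 + 2 = 15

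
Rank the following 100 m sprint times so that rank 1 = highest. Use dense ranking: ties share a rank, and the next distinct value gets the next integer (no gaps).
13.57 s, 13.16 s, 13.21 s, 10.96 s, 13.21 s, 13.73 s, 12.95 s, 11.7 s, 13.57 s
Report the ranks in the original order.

Sorted (descending): 13.73, 13.57, 13.57, 13.21, 13.21, 13.16, 12.95, 11.7, 10.96
The 2 values of 13.57 share dense rank 2.
The 2 values of 13.21 share dense rank 3.
Remaining distinct values take the next consecutive integers.

2, 4, 3, 7, 3, 1, 5, 6, 2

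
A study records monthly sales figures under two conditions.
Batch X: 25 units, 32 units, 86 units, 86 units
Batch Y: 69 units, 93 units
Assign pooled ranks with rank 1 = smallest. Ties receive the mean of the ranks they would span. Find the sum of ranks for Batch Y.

Sorted (ascending): 25, 32, 69, 86, 86, 93
The 2 values of 86 occupy positions 4–5 → average rank (4+5)/2 = 4.5.
Batch Y values → pooled ranks: 69→3, 93→6
Rank sum = 3 + 6 = 9

9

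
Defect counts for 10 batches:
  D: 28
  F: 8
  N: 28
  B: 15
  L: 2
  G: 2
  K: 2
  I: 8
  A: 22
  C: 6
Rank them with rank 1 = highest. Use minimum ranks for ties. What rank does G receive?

Sorted (descending): 28, 28, 22, 15, 8, 8, 6, 2, 2, 2
The 2 values of 28 occupy positions 1–2 → each gets rank 1.
The 2 values of 8 occupy positions 5–6 → each gets rank 5.
The 3 values of 2 occupy positions 8–10 → each gets rank 8.
G has value 2 → rank 8.

8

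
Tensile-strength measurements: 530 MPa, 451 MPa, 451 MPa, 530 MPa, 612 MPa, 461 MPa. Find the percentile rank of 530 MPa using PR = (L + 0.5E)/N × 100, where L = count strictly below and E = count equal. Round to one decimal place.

66.7

N = 6.
Strictly below 530: 3. Equal to 530: 2.
PR = (3 + 0.5·2)/6 × 100 = 66.7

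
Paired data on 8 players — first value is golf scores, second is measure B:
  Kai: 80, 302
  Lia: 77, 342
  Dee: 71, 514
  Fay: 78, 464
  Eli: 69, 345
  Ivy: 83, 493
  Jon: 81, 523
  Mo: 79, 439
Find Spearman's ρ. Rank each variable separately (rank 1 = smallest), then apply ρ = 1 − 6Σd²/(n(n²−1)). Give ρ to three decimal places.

Ranks of variable 1: 6, 3, 2, 4, 1, 8, 7, 5
Ranks of variable 2: 1, 2, 7, 5, 3, 6, 8, 4
d = r₁ − r₂: 5, 1, -5, -1, -2, 2, -1, 1
d²: 25, 1, 25, 1, 4, 4, 1, 1; Σd² = 62
ρ = 1 − 6·62/(8·63) = 1 − 372/504 = 0.262

0.262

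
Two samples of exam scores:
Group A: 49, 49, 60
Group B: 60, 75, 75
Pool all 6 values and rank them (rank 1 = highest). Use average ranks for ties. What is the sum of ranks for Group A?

14.5

Sorted (descending): 75, 75, 60, 60, 49, 49
The 2 values of 75 occupy positions 1–2 → average rank (1+2)/2 = 1.5.
The 2 values of 60 occupy positions 3–4 → average rank (3+4)/2 = 3.5.
The 2 values of 49 occupy positions 5–6 → average rank (5+6)/2 = 5.5.
Group A values → pooled ranks: 49→5.5, 49→5.5, 60→3.5
Rank sum = 5.5 + 5.5 + 3.5 = 14.5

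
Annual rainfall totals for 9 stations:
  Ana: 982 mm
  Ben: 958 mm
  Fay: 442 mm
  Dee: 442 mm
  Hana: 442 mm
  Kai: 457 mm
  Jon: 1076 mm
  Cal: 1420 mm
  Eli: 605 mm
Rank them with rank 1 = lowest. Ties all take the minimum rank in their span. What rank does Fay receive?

1

Sorted (ascending): 442, 442, 442, 457, 605, 958, 982, 1076, 1420
The 3 values of 442 occupy positions 1–3 → each gets rank 1.
Fay has value 442 mm → rank 1.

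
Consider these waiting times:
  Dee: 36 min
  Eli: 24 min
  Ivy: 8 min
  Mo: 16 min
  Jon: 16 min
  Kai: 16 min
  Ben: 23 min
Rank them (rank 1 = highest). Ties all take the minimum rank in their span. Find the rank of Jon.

Sorted (descending): 36, 24, 23, 16, 16, 16, 8
The 3 values of 16 occupy positions 4–6 → each gets rank 4.
Jon has value 16 min → rank 4.

4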